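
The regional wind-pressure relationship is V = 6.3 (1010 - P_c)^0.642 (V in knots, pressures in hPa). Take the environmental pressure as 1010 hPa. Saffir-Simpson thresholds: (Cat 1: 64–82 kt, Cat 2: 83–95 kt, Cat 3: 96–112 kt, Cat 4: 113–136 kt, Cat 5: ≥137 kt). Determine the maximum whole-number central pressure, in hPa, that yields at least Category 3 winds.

940 hPa

Category 3 begins at V = 96 kt.
Required ΔP = (96/6.3)^(1/0.642) = 15.238^1.558 ≈ 69.59 hPa.
P_c ≤ 1010 − 69.59 = 940.41, so the highest integer P_c is 940 hPa.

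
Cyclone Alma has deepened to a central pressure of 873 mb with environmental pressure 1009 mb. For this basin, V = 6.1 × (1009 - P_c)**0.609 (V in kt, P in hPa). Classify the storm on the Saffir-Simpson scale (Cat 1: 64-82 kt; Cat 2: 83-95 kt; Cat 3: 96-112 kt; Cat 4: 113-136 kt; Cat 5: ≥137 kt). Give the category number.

4

ΔP = 1009 − 873 = 136 mb.
V ≈ 6.1 × 136^0.609 = 6.1 × 19.92 ≈ 122 kt.
122 kt falls in the Category 4 band.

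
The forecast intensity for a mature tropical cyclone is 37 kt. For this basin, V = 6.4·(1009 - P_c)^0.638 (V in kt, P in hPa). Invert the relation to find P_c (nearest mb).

ΔP = (V / 6.4)^(1/0.638) = (37/6.4)^1.567.
37/6.4 = 5.781; 5.781^1.567 ≈ 15.65 mb.
P_c = 1009 − 15.65 = 993.35 ≈ 993 mb.

993 mb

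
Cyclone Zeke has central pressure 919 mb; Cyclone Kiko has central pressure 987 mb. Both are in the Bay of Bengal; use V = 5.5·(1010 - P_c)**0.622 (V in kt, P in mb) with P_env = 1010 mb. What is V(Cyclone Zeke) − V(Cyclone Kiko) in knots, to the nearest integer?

52 kt

Cyclone Zeke: ΔP = 91; V ≈ 5.5 × 91^0.622 ≈ 90.97 kt.
Cyclone Kiko: ΔP = 23; V ≈ 5.5 × 23^0.622 ≈ 38.67 kt.
Difference ≈ 90.97 − 38.67 = 52.30 → 52 kt.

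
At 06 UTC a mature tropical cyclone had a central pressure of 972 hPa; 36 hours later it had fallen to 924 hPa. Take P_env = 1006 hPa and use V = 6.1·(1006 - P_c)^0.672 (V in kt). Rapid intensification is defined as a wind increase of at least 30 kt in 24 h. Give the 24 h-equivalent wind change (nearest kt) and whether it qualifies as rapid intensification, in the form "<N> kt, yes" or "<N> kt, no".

35 kt, yes

V₁: ΔP = 34, V ≈ 6.1 × 34^0.672 ≈ 65.24 kt.
V₂: ΔP = 82, V ≈ 6.1 × 82^0.672 ≈ 117.87 kt.
ΔV over 36 h = 52.63 kt → 24 h equivalent = 52.63 × 24/36 ≈ 35.09 kt.
35 kt ≥ 30 kt ⇒ rapid intensification.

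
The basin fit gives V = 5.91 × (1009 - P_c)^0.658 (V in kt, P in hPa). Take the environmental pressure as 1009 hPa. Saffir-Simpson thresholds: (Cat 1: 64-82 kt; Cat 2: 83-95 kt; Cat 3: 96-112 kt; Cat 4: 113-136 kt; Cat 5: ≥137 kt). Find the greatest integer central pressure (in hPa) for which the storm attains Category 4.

Category 4 begins at V = 113 kt.
Required ΔP = (113/5.91)^(1/0.658) = 19.120^1.520 ≈ 88.62 hPa.
P_c ≤ 1009 − 88.62 = 920.38, so the highest integer P_c is 920 hPa.

920 hPa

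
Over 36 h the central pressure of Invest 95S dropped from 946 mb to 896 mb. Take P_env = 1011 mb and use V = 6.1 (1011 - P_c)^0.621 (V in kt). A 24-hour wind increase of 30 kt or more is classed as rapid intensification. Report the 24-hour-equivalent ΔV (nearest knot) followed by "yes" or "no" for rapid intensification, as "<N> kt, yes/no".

23 kt, no

V₁: ΔP = 65, V ≈ 6.1 × 65^0.621 ≈ 81.50 kt.
V₂: ΔP = 115, V ≈ 6.1 × 115^0.621 ≈ 116.15 kt.
ΔV over 36 h = 34.65 kt → 24 h equivalent = 34.65 × 24/36 ≈ 23.10 kt.
23 kt < 30 kt ⇒ not rapid intensification.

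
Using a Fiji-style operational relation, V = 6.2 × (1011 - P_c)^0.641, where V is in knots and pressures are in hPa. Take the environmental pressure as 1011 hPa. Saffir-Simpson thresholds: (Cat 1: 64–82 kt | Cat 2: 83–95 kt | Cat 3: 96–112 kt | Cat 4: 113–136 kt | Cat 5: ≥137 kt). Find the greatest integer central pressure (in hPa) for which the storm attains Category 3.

939 hPa

Category 3 begins at V = 96 kt.
Required ΔP = (96/6.2)^(1/0.641) = 15.484^1.560 ≈ 71.83 hPa.
P_c ≤ 1011 − 71.83 = 939.17, so the highest integer P_c is 939 hPa.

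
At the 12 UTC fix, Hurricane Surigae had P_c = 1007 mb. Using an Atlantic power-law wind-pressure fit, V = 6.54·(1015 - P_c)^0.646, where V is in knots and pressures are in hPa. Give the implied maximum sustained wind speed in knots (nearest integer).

25 kt

ΔP = 1015 − 1007 = 8 mb.
8^0.646 ≈ 3.832.
V ≈ 6.54 × 3.832 ≈ 25.1 kt.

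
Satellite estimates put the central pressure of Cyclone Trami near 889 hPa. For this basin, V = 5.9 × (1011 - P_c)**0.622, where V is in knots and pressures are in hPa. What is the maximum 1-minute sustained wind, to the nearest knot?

117 kt

ΔP = 1011 − 889 = 122 hPa.
122^0.622 ≈ 19.848.
V ≈ 5.9 × 19.848 ≈ 117.1 kt.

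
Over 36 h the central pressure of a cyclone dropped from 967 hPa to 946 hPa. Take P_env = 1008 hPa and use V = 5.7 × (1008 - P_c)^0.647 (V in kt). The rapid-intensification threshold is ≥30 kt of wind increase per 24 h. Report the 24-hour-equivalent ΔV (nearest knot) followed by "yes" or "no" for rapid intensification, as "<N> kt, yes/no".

V₁: ΔP = 41, V ≈ 5.7 × 41^0.647 ≈ 63.00 kt.
V₂: ΔP = 62, V ≈ 5.7 × 62^0.647 ≈ 82.33 kt.
ΔV over 36 h = 19.33 kt → 24 h equivalent = 19.33 × 24/36 ≈ 12.89 kt.
13 kt < 30 kt ⇒ not rapid intensification.

13 kt, no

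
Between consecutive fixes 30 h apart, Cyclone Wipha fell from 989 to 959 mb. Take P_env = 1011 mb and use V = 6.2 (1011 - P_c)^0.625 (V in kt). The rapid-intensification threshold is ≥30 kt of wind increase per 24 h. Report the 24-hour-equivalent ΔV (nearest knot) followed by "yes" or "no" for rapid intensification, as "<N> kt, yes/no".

24 kt, no

V₁: ΔP = 22, V ≈ 6.2 × 22^0.625 ≈ 42.80 kt.
V₂: ΔP = 52, V ≈ 6.2 × 52^0.625 ≈ 73.26 kt.
ΔV over 30 h = 30.46 kt → 24 h equivalent = 30.46 × 24/30 ≈ 24.37 kt.
24 kt < 30 kt ⇒ not rapid intensification.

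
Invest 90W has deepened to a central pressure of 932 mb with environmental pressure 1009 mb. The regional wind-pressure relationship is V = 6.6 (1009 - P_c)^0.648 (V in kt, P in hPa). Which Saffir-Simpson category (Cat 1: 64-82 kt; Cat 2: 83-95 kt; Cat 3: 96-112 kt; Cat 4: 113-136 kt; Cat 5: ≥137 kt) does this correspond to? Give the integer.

3

ΔP = 1009 − 932 = 77 mb.
V ≈ 6.6 × 77^0.648 = 6.6 × 16.69 ≈ 110 kt.
110 kt falls in the Category 3 band.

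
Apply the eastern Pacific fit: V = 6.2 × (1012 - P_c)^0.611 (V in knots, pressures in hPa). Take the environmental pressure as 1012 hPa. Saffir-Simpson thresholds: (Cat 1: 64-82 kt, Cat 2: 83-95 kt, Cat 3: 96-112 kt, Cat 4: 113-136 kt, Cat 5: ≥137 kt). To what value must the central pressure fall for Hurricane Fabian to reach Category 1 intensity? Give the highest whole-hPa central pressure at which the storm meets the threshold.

Category 1 begins at V = 64 kt.
Required ΔP = (64/6.2)^(1/0.611) = 10.323^1.637 ≈ 45.63 hPa.
P_c ≤ 1012 − 45.63 = 966.37, so the highest integer P_c is 966 hPa.

966 hPa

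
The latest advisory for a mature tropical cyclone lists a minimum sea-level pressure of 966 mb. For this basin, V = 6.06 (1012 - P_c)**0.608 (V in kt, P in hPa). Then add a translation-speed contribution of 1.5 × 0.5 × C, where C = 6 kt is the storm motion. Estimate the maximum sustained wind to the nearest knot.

ΔP = 1012 − 966 = 46 mb.
46^0.608 ≈ 10.255.
V ≈ 6.06 × 10.255 ≈ 62.1 kt.
Translation term: 1.5 × 0.5 × 6 = 4.5 kt.
Corrected V ≈ 66.6 kt → 67 kt.

67 kt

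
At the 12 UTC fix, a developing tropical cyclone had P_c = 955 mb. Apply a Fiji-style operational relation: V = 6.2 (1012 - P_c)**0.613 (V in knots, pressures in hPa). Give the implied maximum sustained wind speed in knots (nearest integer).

ΔP = 1012 − 955 = 57 mb.
57^0.613 ≈ 11.922.
V ≈ 6.2 × 11.922 ≈ 73.9 kt.

74 kt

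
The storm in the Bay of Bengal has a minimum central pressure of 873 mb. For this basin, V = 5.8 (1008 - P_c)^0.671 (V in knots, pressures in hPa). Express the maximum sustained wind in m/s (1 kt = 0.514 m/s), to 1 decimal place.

80.1 m/s

ΔP = 1008 − 873 = 135 mb.
V ≈ 5.8 × 135^0.671 = 5.8 × 26.882 ≈ 155.913 kt.
155.913 × 0.514 ≈ 80.14 m/s → 80.1 m/s.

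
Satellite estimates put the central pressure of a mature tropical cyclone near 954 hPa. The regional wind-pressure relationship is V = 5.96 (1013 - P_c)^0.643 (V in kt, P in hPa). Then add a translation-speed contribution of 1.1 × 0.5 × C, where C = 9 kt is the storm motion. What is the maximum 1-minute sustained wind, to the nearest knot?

ΔP = 1013 − 954 = 59 hPa.
59^0.643 ≈ 13.761.
V ≈ 5.96 × 13.761 ≈ 82.0 kt.
Translation term: 1.1 × 0.5 × 9 = 4.95 kt.
Corrected V ≈ 86.95 kt → 87 kt.

87 kt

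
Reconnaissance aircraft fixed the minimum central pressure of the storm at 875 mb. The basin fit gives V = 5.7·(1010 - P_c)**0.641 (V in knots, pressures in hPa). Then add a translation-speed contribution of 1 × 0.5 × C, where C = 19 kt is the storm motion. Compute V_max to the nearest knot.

142 kt

ΔP = 1010 − 875 = 135 mb.
135^0.641 ≈ 23.203.
V ≈ 5.7 × 23.203 ≈ 132.3 kt.
Translation term: 1 × 0.5 × 19 = 9.5 kt.
Corrected V ≈ 141.8 kt → 142 kt.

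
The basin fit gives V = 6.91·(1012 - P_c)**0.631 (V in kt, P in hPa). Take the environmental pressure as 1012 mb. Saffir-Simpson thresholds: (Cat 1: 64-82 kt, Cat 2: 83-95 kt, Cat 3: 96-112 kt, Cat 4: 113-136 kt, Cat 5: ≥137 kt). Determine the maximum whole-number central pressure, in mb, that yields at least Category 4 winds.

928 mb

Category 4 begins at V = 113 kt.
Required ΔP = (113/6.91)^(1/0.631) = 16.353^1.585 ≈ 83.81 mb.
P_c ≤ 1012 − 83.81 = 928.19, so the highest integer P_c is 928 mb.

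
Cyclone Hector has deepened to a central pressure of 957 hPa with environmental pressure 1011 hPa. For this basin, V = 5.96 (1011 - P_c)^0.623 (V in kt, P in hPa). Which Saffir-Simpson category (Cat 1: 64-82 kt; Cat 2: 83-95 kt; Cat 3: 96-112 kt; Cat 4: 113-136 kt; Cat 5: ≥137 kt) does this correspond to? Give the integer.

1

ΔP = 1011 − 957 = 54 hPa.
V ≈ 5.96 × 54^0.623 = 5.96 × 12.00 ≈ 72 kt.
72 kt falls in the Category 1 band.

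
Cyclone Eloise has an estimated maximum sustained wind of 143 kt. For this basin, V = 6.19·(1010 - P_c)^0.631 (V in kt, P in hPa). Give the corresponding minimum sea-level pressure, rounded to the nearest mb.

865 mb

ΔP = (V / 6.19)^(1/0.631) = (143/6.19)^1.585.
143/6.19 = 23.102; 23.102^1.585 ≈ 144.91 mb.
P_c = 1010 − 144.91 = 865.09 ≈ 865 mb.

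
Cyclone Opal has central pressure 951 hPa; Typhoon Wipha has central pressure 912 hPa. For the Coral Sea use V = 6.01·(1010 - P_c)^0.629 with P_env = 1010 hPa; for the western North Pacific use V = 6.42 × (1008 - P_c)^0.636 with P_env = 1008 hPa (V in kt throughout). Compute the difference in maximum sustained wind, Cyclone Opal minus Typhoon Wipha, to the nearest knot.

Cyclone Opal: ΔP = 59; V ≈ 6.01 × 59^0.629 ≈ 78.12 kt.
Typhoon Wipha: ΔP = 96; V ≈ 6.42 × 96^0.636 ≈ 117.02 kt.
Difference ≈ 78.12 − 117.02 = -38.90 → -39 kt.

-39 kt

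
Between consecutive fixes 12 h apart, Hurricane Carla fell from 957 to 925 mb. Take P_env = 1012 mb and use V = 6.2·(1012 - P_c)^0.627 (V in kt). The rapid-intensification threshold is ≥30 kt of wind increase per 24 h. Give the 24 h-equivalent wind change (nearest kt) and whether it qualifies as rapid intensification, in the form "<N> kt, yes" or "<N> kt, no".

V₁: ΔP = 55, V ≈ 6.2 × 55^0.627 ≈ 76.49 kt.
V₂: ΔP = 87, V ≈ 6.2 × 87^0.627 ≈ 101.97 kt.
ΔV over 12 h = 25.48 kt → 24 h equivalent = 25.48 × 24/12 ≈ 50.96 kt.
51 kt ≥ 30 kt ⇒ rapid intensification.

51 kt, yes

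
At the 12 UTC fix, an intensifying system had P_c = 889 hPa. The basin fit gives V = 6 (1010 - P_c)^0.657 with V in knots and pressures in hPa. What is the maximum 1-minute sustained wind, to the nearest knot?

ΔP = 1010 − 889 = 121 hPa.
121^0.657 ≈ 23.356.
V ≈ 6 × 23.356 ≈ 140.1 kt.

140 kt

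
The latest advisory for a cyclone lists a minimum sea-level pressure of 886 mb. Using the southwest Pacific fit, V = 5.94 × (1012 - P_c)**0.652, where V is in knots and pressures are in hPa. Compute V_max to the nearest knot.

139 kt

ΔP = 1012 − 886 = 126 mb.
126^0.652 ≈ 23.412.
V ≈ 5.94 × 23.412 ≈ 139.1 kt.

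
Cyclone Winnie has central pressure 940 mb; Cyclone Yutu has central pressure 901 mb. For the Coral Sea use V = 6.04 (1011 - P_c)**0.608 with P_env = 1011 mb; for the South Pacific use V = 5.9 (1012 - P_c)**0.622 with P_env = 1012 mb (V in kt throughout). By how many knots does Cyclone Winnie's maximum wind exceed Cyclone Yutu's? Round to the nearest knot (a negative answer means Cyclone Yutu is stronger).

Cyclone Winnie: ΔP = 71; V ≈ 6.04 × 71^0.608 ≈ 80.65 kt.
Cyclone Yutu: ΔP = 111; V ≈ 5.9 × 111^0.622 ≈ 110.42 kt.
Difference ≈ 80.65 − 110.42 = -29.77 → -30 kt.

-30 kt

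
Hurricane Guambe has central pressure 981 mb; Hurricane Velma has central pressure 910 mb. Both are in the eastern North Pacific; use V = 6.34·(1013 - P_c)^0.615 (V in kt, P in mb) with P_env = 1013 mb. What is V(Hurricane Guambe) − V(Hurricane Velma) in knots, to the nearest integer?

-56 kt

Hurricane Guambe: ΔP = 32; V ≈ 6.34 × 32^0.615 ≈ 53.43 kt.
Hurricane Velma: ΔP = 103; V ≈ 6.34 × 103^0.615 ≈ 109.64 kt.
Difference ≈ 53.43 − 109.64 = -56.21 → -56 kt.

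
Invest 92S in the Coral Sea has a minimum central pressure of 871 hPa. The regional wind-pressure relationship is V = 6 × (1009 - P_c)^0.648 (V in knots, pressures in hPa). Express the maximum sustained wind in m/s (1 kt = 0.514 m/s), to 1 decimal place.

ΔP = 1009 − 871 = 138 hPa.
V ≈ 6 × 138^0.648 = 6 × 24.358 ≈ 146.148 kt.
146.148 × 0.514 ≈ 75.12 m/s → 75.1 m/s.

75.1 m/s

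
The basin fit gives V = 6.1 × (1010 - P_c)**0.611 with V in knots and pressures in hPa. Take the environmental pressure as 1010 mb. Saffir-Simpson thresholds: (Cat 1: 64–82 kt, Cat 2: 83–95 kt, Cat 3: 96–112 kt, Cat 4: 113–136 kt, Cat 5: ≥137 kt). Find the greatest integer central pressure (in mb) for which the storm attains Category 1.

Category 1 begins at V = 64 kt.
Required ΔP = (64/6.1)^(1/0.611) = 10.492^1.637 ≈ 46.86 mb.
P_c ≤ 1010 − 46.86 = 963.14, so the highest integer P_c is 963 mb.

963 mb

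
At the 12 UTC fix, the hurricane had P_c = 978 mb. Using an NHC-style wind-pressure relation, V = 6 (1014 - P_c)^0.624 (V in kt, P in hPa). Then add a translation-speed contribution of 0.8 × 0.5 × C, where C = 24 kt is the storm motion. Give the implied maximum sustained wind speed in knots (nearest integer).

ΔP = 1014 − 978 = 36 mb.
36^0.624 ≈ 9.357.
V ≈ 6 × 9.357 ≈ 56.1 kt.
Translation term: 0.8 × 0.5 × 24 = 9.6 kt.
Corrected V ≈ 65.7 kt → 66 kt.

66 kt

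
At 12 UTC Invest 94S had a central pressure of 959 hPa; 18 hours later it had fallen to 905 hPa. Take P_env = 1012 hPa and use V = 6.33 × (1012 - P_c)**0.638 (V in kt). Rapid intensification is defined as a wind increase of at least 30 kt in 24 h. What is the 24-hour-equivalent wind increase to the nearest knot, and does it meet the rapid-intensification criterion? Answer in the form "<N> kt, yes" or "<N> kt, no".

V₁: ΔP = 53, V ≈ 6.33 × 53^0.638 ≈ 79.71 kt.
V₂: ΔP = 107, V ≈ 6.33 × 107^0.638 ≈ 124.78 kt.
ΔV over 18 h = 45.07 kt → 24 h equivalent = 45.07 × 24/18 ≈ 60.09 kt.
60 kt ≥ 30 kt ⇒ rapid intensification.

60 kt, yes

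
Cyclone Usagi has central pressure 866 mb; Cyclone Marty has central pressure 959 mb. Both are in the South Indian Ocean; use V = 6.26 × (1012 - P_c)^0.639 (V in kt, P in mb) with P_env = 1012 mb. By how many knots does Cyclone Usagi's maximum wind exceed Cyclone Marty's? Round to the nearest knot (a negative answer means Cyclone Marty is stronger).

Cyclone Usagi: ΔP = 146; V ≈ 6.26 × 146^0.639 ≈ 151.22 kt.
Cyclone Marty: ΔP = 53; V ≈ 6.26 × 53^0.639 ≈ 79.14 kt.
Difference ≈ 151.22 − 79.14 = 72.08 → 72 kt.

72 kt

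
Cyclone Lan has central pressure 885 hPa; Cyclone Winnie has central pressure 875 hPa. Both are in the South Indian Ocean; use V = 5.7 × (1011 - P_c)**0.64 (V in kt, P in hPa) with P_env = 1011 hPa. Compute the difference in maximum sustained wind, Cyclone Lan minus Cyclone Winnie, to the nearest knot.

-6 kt

Cyclone Lan: ΔP = 126; V ≈ 5.7 × 126^0.64 ≈ 125.93 kt.
Cyclone Winnie: ΔP = 136; V ≈ 5.7 × 136^0.64 ≈ 132.23 kt.
Difference ≈ 125.93 − 132.23 = -6.30 → -6 kt.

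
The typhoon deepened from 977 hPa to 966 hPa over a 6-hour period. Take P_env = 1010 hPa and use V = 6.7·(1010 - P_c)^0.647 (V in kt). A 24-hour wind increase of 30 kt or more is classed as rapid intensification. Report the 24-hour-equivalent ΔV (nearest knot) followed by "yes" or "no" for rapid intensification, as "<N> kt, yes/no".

53 kt, yes

V₁: ΔP = 33, V ≈ 6.7 × 33^0.647 ≈ 64.35 kt.
V₂: ΔP = 44, V ≈ 6.7 × 44^0.647 ≈ 77.52 kt.
ΔV over 6 h = 13.17 kt → 24 h equivalent = 13.17 × 24/6 ≈ 52.68 kt.
53 kt ≥ 30 kt ⇒ rapid intensification.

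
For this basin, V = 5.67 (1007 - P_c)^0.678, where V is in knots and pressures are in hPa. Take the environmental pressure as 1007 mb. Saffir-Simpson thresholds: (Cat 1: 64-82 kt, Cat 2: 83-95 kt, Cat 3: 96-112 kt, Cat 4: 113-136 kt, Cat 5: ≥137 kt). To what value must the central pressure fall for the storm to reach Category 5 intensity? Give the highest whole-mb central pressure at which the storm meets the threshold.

Category 5 begins at V = 137 kt.
Required ΔP = (137/5.67)^(1/0.678) = 24.162^1.475 ≈ 109.65 mb.
P_c ≤ 1007 − 109.65 = 897.35, so the highest integer P_c is 897 mb.

897 mb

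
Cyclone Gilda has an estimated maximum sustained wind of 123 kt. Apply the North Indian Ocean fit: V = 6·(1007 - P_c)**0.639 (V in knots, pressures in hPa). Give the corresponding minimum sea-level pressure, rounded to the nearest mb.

894 mb

ΔP = (V / 6)^(1/0.639) = (123/6)^1.565.
123/6 = 20.500; 20.500^1.565 ≈ 112.93 mb.
P_c = 1007 − 112.93 = 894.07 ≈ 894 mb.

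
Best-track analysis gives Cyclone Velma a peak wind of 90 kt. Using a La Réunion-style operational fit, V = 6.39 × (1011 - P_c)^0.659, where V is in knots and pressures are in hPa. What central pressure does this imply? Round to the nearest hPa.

956 hPa

ΔP = (V / 6.39)^(1/0.659) = (90/6.39)^1.517.
90/6.39 = 14.085; 14.085^1.517 ≈ 55.36 hPa.
P_c = 1011 − 55.36 = 955.64 ≈ 956 hPa.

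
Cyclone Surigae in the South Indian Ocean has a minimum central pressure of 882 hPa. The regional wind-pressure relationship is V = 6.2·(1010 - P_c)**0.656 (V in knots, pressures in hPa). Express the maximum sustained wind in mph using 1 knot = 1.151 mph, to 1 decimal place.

172.1 mph

ΔP = 1010 − 882 = 128 hPa.
V ≈ 6.2 × 128^0.656 = 6.2 × 24.117 ≈ 149.528 kt.
149.528 × 1.151 ≈ 172.11 mph → 172.1 mph.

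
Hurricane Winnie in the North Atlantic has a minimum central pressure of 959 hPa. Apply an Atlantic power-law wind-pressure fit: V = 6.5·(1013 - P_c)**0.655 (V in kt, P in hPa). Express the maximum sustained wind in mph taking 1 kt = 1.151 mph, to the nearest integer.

ΔP = 1013 − 959 = 54 hPa.
V ≈ 6.5 × 54^0.655 = 6.5 × 13.637 ≈ 88.640 kt.
88.640 × 1.151 ≈ 102.02 mph → 102 mph.

102 mph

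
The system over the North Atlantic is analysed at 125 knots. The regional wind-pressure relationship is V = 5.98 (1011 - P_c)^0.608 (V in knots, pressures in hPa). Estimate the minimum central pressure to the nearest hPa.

ΔP = (V / 5.98)^(1/0.608) = (125/5.98)^1.645.
125/5.98 = 20.903; 20.903^1.645 ≈ 148.39 hPa.
P_c = 1011 − 148.39 = 862.61 ≈ 863 hPa.

863 hPa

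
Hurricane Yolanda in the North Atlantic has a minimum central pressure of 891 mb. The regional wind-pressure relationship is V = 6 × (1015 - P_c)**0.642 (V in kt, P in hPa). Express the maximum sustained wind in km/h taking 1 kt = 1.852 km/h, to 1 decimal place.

245.3 km/h

ΔP = 1015 − 891 = 124 mb.
V ≈ 6 × 124^0.642 = 6 × 22.079 ≈ 132.473 kt.
132.473 × 1.852 ≈ 245.34 km/h → 245.3 km/h.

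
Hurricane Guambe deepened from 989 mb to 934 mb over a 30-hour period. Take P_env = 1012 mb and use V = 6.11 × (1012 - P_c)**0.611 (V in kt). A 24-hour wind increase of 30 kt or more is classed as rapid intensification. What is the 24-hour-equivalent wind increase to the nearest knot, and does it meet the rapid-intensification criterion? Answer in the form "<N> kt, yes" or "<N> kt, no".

37 kt, yes

V₁: ΔP = 23, V ≈ 6.11 × 23^0.611 ≈ 41.50 kt.
V₂: ΔP = 78, V ≈ 6.11 × 78^0.611 ≈ 87.52 kt.
ΔV over 30 h = 46.02 kt → 24 h equivalent = 46.02 × 24/30 ≈ 36.82 kt.
37 kt ≥ 30 kt ⇒ rapid intensification.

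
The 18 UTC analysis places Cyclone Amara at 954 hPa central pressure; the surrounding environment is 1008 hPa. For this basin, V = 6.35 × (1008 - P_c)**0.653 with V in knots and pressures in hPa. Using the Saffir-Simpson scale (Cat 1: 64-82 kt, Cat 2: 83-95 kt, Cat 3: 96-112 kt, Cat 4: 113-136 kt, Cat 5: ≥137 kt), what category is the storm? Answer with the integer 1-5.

2

ΔP = 1008 − 954 = 54 hPa.
V ≈ 6.35 × 54^0.653 = 6.35 × 13.53 ≈ 86 kt.
86 kt falls in the Category 2 band.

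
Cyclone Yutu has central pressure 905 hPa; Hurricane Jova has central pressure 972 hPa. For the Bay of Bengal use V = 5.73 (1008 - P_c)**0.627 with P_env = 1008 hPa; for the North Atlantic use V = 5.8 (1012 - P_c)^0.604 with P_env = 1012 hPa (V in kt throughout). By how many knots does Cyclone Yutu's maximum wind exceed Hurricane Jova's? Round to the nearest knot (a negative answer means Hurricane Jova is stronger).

51 kt

Cyclone Yutu: ΔP = 103; V ≈ 5.73 × 103^0.627 ≈ 104.76 kt.
Hurricane Jova: ΔP = 40; V ≈ 5.8 × 40^0.604 ≈ 53.84 kt.
Difference ≈ 104.76 − 53.84 = 50.92 → 51 kt.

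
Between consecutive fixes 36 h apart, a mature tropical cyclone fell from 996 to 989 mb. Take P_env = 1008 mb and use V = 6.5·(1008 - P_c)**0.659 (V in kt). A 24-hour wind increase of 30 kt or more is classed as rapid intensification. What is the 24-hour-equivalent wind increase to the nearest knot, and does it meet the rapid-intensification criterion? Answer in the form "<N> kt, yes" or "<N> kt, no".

V₁: ΔP = 12, V ≈ 6.5 × 12^0.659 ≈ 33.43 kt.
V₂: ΔP = 19, V ≈ 6.5 × 19^0.659 ≈ 45.25 kt.
ΔV over 36 h = 11.82 kt → 24 h equivalent = 11.82 × 24/36 ≈ 7.88 kt.
8 kt < 30 kt ⇒ not rapid intensification.

8 kt, no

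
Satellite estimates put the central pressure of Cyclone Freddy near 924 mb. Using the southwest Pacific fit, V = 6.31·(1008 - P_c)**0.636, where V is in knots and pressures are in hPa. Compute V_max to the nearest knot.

ΔP = 1008 − 924 = 84 mb.
84^0.636 ≈ 16.743.
V ≈ 6.31 × 16.743 ≈ 105.7 kt.

106 kt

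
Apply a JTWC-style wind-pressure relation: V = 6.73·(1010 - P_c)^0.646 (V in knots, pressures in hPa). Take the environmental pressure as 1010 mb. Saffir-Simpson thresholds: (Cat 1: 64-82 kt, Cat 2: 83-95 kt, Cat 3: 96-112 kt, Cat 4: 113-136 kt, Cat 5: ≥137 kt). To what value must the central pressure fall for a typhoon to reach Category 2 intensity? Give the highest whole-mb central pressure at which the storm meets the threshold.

Category 2 begins at V = 83 kt.
Required ΔP = (83/6.73)^(1/0.646) = 12.333^1.548 ≈ 48.86 mb.
P_c ≤ 1010 − 48.86 = 961.14, so the highest integer P_c is 961 mb.

961 mb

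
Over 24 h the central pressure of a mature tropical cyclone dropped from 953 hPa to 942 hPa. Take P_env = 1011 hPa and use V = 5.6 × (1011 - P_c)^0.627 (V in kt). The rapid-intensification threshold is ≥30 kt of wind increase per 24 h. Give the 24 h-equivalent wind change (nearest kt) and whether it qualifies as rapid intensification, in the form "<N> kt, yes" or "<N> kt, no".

V₁: ΔP = 58, V ≈ 5.6 × 58^0.627 ≈ 71.43 kt.
V₂: ΔP = 69, V ≈ 5.6 × 69^0.627 ≈ 79.64 kt.
ΔV over 24 h = 8.21 kt → 24 h equivalent = 8.21 × 24/24 ≈ 8.21 kt.
8 kt < 30 kt ⇒ not rapid intensification.

8 kt, no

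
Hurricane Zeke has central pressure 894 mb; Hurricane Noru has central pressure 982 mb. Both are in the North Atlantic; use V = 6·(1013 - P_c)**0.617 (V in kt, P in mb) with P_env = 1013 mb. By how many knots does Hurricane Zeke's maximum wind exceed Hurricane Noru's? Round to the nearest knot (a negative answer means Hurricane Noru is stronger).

Hurricane Zeke: ΔP = 119; V ≈ 6 × 119^0.617 ≈ 114.49 kt.
Hurricane Noru: ΔP = 31; V ≈ 6 × 31^0.617 ≈ 49.93 kt.
Difference ≈ 114.49 − 49.93 = 64.56 → 65 kt.

65 kt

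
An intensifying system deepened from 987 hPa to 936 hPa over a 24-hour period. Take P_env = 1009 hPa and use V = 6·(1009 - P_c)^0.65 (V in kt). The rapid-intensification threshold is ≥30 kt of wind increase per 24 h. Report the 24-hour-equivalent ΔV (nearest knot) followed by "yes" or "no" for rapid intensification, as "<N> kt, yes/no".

V₁: ΔP = 22, V ≈ 6 × 22^0.65 ≈ 44.74 kt.
V₂: ΔP = 73, V ≈ 6 × 73^0.65 ≈ 97.57 kt.
ΔV over 24 h = 52.83 kt → 24 h equivalent = 52.83 × 24/24 ≈ 52.83 kt.
53 kt ≥ 30 kt ⇒ rapid intensification.

53 kt, yes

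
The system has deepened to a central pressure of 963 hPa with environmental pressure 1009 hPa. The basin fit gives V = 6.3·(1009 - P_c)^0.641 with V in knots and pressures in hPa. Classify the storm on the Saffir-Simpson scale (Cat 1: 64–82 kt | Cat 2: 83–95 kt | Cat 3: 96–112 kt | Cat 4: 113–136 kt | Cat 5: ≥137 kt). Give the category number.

ΔP = 1009 − 963 = 46 hPa.
V ≈ 6.3 × 46^0.641 = 6.3 × 11.64 ≈ 73 kt.
73 kt falls in the Category 1 band.

1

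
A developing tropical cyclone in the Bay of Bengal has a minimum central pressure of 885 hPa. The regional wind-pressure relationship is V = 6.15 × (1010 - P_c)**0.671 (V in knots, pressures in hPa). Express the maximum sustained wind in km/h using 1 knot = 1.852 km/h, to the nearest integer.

ΔP = 1010 − 885 = 125 hPa.
V ≈ 6.15 × 125^0.671 = 6.15 × 25.529 ≈ 157.001 kt.
157.001 × 1.852 ≈ 290.77 km/h → 291 km/h.

291 km/h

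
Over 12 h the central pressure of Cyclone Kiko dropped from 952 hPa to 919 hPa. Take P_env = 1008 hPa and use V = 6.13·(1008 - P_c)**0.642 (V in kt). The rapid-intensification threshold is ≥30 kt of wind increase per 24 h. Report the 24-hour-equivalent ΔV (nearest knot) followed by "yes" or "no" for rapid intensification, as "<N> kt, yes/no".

V₁: ΔP = 56, V ≈ 6.13 × 56^0.642 ≈ 81.25 kt.
V₂: ΔP = 89, V ≈ 6.13 × 89^0.642 ≈ 109.39 kt.
ΔV over 12 h = 28.14 kt → 24 h equivalent = 28.14 × 24/12 ≈ 56.28 kt.
56 kt ≥ 30 kt ⇒ rapid intensification.

56 kt, yes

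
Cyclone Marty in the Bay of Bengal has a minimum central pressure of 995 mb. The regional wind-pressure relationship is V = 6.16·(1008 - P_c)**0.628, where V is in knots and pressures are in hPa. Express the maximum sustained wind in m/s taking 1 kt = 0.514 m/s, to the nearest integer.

16 m/s

ΔP = 1008 − 995 = 13 mb.
V ≈ 6.16 × 13^0.628 = 6.16 × 5.007 ≈ 30.842 kt.
30.842 × 0.514 ≈ 15.85 m/s → 16 m/s.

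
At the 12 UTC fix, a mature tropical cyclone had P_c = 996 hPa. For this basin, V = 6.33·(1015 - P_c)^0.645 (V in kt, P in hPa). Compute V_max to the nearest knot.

42 kt

ΔP = 1015 − 996 = 19 hPa.
19^0.645 ≈ 6.680.
V ≈ 6.33 × 6.680 ≈ 42.3 kt.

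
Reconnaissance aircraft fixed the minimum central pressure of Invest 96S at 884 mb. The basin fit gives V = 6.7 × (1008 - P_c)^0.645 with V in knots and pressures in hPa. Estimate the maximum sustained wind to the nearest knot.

150 kt

ΔP = 1008 − 884 = 124 mb.
124^0.645 ≈ 22.400.
V ≈ 6.7 × 22.400 ≈ 150.1 kt.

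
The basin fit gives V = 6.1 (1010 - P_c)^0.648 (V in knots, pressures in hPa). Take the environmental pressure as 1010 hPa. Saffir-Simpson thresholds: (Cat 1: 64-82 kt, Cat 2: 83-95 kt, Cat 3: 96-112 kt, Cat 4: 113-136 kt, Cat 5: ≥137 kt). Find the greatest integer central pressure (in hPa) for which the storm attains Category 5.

888 hPa

Category 5 begins at V = 137 kt.
Required ΔP = (137/6.1)^(1/0.648) = 22.459^1.543 ≈ 121.75 hPa.
P_c ≤ 1010 − 121.75 = 888.25, so the highest integer P_c is 888 hPa.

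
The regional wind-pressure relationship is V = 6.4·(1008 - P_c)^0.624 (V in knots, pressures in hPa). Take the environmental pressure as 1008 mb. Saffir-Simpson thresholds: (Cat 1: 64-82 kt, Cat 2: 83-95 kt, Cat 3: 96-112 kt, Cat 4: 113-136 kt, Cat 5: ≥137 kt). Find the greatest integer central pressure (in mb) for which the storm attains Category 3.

Category 3 begins at V = 96 kt.
Required ΔP = (96/6.4)^(1/0.624) = 15.000^1.603 ≈ 76.69 mb.
P_c ≤ 1008 − 76.69 = 931.31, so the highest integer P_c is 931 mb.

931 mb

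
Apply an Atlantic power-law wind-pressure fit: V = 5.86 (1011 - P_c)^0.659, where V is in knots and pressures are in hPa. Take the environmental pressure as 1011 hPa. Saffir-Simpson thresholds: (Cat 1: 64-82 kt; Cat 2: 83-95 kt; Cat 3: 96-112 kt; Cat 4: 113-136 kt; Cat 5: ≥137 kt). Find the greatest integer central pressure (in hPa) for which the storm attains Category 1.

973 hPa

Category 1 begins at V = 64 kt.
Required ΔP = (64/5.86)^(1/0.659) = 10.922^1.517 ≈ 37.63 hPa.
P_c ≤ 1011 − 37.63 = 973.37, so the highest integer P_c is 973 hPa.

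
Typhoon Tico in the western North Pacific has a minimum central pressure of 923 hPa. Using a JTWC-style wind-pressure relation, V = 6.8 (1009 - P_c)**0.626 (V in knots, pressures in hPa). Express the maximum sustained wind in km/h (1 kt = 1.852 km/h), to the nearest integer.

205 km/h

ΔP = 1009 − 923 = 86 hPa.
V ≈ 6.8 × 86^0.626 = 6.8 × 16.255 ≈ 110.536 kt.
110.536 × 1.852 ≈ 204.71 km/h → 205 km/h.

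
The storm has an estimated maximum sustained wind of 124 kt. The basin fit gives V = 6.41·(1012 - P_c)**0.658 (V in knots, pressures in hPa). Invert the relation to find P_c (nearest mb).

ΔP = (V / 6.41)^(1/0.658) = (124/6.41)^1.520.
124/6.41 = 19.345; 19.345^1.520 ≈ 90.21 mb.
P_c = 1012 − 90.21 = 921.79 ≈ 922 mb.

922 mb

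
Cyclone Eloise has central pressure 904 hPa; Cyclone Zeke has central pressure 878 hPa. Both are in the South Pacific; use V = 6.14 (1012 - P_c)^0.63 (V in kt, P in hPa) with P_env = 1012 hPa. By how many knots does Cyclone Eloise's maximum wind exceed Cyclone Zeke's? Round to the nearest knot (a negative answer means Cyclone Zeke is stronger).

Cyclone Eloise: ΔP = 108; V ≈ 6.14 × 108^0.63 ≈ 117.28 kt.
Cyclone Zeke: ΔP = 134; V ≈ 6.14 × 134^0.63 ≈ 134.35 kt.
Difference ≈ 117.28 − 134.35 = -17.07 → -17 kt.

-17 kt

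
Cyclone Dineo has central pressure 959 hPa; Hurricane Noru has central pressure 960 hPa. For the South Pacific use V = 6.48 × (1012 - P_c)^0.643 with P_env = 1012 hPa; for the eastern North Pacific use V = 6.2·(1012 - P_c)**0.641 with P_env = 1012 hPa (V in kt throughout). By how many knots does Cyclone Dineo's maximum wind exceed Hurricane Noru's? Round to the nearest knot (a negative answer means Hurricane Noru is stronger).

5 kt

Cyclone Dineo: ΔP = 53; V ≈ 6.48 × 53^0.643 ≈ 83.23 kt.
Hurricane Noru: ΔP = 52; V ≈ 6.2 × 52^0.641 ≈ 78.05 kt.
Difference ≈ 83.23 − 78.05 = 5.18 → 5 kt.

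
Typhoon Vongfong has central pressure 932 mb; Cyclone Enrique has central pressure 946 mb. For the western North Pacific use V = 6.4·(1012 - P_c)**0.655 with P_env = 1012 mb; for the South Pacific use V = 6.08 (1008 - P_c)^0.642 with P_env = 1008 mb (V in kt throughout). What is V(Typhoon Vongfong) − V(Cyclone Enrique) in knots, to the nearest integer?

27 kt

Typhoon Vongfong: ΔP = 80; V ≈ 6.4 × 80^0.655 ≈ 112.90 kt.
Cyclone Enrique: ΔP = 62; V ≈ 6.08 × 62^0.642 ≈ 86.02 kt.
Difference ≈ 112.90 − 86.02 = 26.88 → 27 kt.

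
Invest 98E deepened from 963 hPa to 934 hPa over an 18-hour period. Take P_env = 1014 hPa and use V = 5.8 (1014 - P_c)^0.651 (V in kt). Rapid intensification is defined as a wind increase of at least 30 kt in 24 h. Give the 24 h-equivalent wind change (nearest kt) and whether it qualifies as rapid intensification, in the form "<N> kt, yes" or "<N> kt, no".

V₁: ΔP = 51, V ≈ 5.8 × 51^0.651 ≈ 75.00 kt.
V₂: ΔP = 80, V ≈ 5.8 × 80^0.651 ≈ 100.54 kt.
ΔV over 18 h = 25.54 kt → 24 h equivalent = 25.54 × 24/18 ≈ 34.05 kt.
34 kt ≥ 30 kt ⇒ rapid intensification.

34 kt, yes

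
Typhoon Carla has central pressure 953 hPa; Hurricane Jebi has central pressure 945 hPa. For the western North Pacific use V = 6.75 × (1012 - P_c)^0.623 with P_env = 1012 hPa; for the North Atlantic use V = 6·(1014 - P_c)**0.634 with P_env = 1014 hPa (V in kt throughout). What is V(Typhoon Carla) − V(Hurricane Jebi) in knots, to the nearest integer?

Typhoon Carla: ΔP = 59; V ≈ 6.75 × 59^0.623 ≈ 85.61 kt.
Hurricane Jebi: ΔP = 69; V ≈ 6 × 69^0.634 ≈ 87.90 kt.
Difference ≈ 85.61 − 87.90 = -2.29 → -2 kt.

-2 kt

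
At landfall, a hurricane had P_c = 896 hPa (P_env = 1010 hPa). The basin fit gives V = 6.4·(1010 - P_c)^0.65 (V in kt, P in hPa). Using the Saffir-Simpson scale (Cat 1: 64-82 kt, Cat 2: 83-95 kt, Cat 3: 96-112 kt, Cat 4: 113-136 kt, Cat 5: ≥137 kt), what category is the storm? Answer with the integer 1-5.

ΔP = 1010 − 896 = 114 hPa.
V ≈ 6.4 × 114^0.65 = 6.4 × 21.73 ≈ 139 kt.
139 kt falls in the Category 5 band.

5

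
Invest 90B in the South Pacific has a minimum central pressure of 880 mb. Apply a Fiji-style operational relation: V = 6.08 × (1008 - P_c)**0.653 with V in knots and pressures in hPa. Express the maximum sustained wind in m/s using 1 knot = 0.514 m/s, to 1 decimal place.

ΔP = 1008 − 880 = 128 mb.
V ≈ 6.08 × 128^0.653 = 6.08 × 23.769 ≈ 144.515 kt.
144.515 × 0.514 ≈ 74.28 m/s → 74.3 m/s.

74.3 m/s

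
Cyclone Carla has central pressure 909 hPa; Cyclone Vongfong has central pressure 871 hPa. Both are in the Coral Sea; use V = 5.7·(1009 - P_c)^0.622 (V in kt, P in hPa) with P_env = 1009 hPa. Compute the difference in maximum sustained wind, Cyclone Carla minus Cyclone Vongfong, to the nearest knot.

-22 kt

Cyclone Carla: ΔP = 100; V ≈ 5.7 × 100^0.622 ≈ 99.97 kt.
Cyclone Vongfong: ΔP = 138; V ≈ 5.7 × 138^0.622 ≈ 122.15 kt.
Difference ≈ 99.97 − 122.15 = -22.18 → -22 kt.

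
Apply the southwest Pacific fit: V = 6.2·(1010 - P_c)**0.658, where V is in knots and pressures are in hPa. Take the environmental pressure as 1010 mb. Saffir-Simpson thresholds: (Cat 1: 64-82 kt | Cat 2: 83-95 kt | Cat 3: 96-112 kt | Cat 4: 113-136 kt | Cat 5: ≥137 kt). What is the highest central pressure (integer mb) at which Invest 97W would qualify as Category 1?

Category 1 begins at V = 64 kt.
Required ΔP = (64/6.2)^(1/0.658) = 10.323^1.520 ≈ 34.73 mb.
P_c ≤ 1010 − 34.73 = 975.27, so the highest integer P_c is 975 mb.

975 mb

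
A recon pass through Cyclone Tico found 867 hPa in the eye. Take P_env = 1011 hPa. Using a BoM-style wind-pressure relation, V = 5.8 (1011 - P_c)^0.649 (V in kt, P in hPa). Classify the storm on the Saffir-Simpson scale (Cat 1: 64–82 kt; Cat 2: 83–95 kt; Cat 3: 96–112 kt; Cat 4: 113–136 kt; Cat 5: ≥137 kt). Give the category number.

5

ΔP = 1011 − 867 = 144 hPa.
V ≈ 5.8 × 144^0.649 = 5.8 × 25.16 ≈ 146 kt.
146 kt falls in the Category 5 band.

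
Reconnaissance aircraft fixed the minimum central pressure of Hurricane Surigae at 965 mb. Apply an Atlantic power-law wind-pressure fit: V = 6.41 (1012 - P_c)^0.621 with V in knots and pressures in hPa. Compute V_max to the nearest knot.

ΔP = 1012 − 965 = 47 mb.
47^0.621 ≈ 10.924.
V ≈ 6.41 × 10.924 ≈ 70.0 kt.

70 kt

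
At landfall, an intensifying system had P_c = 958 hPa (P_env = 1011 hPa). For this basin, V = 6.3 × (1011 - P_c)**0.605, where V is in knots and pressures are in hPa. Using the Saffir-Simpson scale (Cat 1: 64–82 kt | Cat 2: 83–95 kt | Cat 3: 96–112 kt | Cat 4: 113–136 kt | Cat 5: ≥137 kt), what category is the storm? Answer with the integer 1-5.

1

ΔP = 1011 − 958 = 53 hPa.
V ≈ 6.3 × 53^0.605 = 6.3 × 11.05 ≈ 70 kt.
70 kt falls in the Category 1 band.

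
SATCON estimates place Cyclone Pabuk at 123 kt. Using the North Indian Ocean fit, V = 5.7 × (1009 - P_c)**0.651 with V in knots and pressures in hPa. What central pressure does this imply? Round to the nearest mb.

ΔP = (V / 5.7)^(1/0.651) = (123/5.7)^1.536.
123/5.7 = 21.579; 21.579^1.536 ≈ 112.00 mb.
P_c = 1009 − 112.00 = 897.00 ≈ 897 mb.

897 mb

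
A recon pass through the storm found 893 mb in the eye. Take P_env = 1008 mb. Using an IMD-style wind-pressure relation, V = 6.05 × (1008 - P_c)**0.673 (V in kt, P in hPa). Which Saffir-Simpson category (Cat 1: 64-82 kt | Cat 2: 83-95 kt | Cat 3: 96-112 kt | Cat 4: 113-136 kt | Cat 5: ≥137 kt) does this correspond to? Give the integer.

ΔP = 1008 − 893 = 115 mb.
V ≈ 6.05 × 115^0.673 = 6.05 × 24.37 ≈ 147 kt.
147 kt falls in the Category 5 band.

5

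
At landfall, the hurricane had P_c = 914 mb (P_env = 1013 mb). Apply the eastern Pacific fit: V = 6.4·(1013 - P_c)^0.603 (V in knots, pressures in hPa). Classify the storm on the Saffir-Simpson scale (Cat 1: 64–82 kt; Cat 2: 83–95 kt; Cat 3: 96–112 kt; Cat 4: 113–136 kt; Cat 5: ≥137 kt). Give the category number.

ΔP = 1013 − 914 = 99 mb.
V ≈ 6.4 × 99^0.603 = 6.4 × 15.97 ≈ 102 kt.
102 kt falls in the Category 3 band.

3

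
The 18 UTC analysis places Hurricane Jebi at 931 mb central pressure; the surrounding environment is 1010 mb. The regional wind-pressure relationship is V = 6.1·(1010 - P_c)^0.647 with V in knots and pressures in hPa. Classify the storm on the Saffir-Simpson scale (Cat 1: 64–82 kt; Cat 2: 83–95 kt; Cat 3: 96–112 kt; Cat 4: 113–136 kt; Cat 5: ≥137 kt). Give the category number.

ΔP = 1010 − 931 = 79 mb.
V ≈ 6.1 × 79^0.647 = 6.1 × 16.90 ≈ 103 kt.
103 kt falls in the Category 3 band.

3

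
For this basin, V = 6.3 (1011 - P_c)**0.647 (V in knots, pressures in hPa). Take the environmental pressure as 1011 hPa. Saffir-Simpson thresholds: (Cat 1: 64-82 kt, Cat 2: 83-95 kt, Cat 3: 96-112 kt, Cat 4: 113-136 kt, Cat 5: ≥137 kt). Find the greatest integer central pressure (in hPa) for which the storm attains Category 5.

894 hPa

Category 5 begins at V = 137 kt.
Required ΔP = (137/6.3)^(1/0.647) = 21.746^1.546 ≈ 116.69 hPa.
P_c ≤ 1011 − 116.69 = 894.31, so the highest integer P_c is 894 hPa.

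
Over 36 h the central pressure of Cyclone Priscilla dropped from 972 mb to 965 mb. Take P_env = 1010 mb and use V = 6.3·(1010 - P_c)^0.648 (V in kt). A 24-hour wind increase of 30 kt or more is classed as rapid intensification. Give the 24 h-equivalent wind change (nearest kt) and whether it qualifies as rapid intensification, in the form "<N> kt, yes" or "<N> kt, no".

V₁: ΔP = 38, V ≈ 6.3 × 38^0.648 ≈ 66.53 kt.
V₂: ΔP = 45, V ≈ 6.3 × 45^0.648 ≈ 74.24 kt.
ΔV over 36 h = 7.71 kt → 24 h equivalent = 7.71 × 24/36 ≈ 5.14 kt.
5 kt < 30 kt ⇒ not rapid intensification.

5 kt, no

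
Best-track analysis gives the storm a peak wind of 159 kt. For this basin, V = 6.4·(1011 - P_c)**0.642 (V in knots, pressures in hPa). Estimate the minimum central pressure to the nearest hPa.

862 hPa

ΔP = (V / 6.4)^(1/0.642) = (159/6.4)^1.558.
159/6.4 = 24.844; 24.844^1.558 ≈ 149.02 hPa.
P_c = 1011 − 149.02 = 861.98 ≈ 862 hPa.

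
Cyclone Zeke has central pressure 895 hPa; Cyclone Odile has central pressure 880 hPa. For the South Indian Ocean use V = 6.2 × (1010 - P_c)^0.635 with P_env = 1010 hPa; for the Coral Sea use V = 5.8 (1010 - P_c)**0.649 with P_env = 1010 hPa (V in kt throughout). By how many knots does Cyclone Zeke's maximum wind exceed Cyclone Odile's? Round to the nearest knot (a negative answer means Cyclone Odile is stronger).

-10 kt

Cyclone Zeke: ΔP = 115; V ≈ 6.2 × 115^0.635 ≈ 126.16 kt.
Cyclone Odile: ΔP = 130; V ≈ 5.8 × 130^0.649 ≈ 136.58 kt.
Difference ≈ 126.16 − 136.58 = -10.42 → -10 kt.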